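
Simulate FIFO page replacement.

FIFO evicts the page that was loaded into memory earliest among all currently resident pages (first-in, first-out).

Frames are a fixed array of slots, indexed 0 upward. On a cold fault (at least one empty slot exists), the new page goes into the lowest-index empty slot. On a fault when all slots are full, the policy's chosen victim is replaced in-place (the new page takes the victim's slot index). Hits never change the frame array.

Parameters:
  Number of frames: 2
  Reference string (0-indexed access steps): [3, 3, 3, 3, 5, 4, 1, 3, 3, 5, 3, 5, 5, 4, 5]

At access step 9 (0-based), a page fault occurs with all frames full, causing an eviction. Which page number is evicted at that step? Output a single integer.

Answer: 1

Derivation:
Step 0: ref 3 -> FAULT, frames=[3,-]
Step 1: ref 3 -> HIT, frames=[3,-]
Step 2: ref 3 -> HIT, frames=[3,-]
Step 3: ref 3 -> HIT, frames=[3,-]
Step 4: ref 5 -> FAULT, frames=[3,5]
Step 5: ref 4 -> FAULT, evict 3, frames=[4,5]
Step 6: ref 1 -> FAULT, evict 5, frames=[4,1]
Step 7: ref 3 -> FAULT, evict 4, frames=[3,1]
Step 8: ref 3 -> HIT, frames=[3,1]
Step 9: ref 5 -> FAULT, evict 1, frames=[3,5]
At step 9: evicted page 1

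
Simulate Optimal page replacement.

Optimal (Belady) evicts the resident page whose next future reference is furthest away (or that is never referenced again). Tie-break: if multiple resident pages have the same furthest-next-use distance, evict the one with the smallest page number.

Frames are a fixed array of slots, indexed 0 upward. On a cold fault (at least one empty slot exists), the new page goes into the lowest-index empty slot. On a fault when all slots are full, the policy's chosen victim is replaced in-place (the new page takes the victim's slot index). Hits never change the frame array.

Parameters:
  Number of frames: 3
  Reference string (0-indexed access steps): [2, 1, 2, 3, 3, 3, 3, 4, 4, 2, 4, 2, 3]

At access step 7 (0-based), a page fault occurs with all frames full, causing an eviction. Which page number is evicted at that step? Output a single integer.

Step 0: ref 2 -> FAULT, frames=[2,-,-]
Step 1: ref 1 -> FAULT, frames=[2,1,-]
Step 2: ref 2 -> HIT, frames=[2,1,-]
Step 3: ref 3 -> FAULT, frames=[2,1,3]
Step 4: ref 3 -> HIT, frames=[2,1,3]
Step 5: ref 3 -> HIT, frames=[2,1,3]
Step 6: ref 3 -> HIT, frames=[2,1,3]
Step 7: ref 4 -> FAULT, evict 1, frames=[2,4,3]
At step 7: evicted page 1

Answer: 1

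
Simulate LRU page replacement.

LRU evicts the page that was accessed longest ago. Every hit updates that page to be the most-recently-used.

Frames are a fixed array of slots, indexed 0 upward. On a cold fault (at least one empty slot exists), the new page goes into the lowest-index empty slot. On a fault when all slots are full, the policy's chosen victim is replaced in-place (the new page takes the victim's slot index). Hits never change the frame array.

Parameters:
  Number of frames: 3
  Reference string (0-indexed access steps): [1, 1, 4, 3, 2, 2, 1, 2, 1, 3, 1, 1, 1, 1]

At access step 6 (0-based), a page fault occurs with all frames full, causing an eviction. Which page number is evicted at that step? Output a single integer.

Step 0: ref 1 -> FAULT, frames=[1,-,-]
Step 1: ref 1 -> HIT, frames=[1,-,-]
Step 2: ref 4 -> FAULT, frames=[1,4,-]
Step 3: ref 3 -> FAULT, frames=[1,4,3]
Step 4: ref 2 -> FAULT, evict 1, frames=[2,4,3]
Step 5: ref 2 -> HIT, frames=[2,4,3]
Step 6: ref 1 -> FAULT, evict 4, frames=[2,1,3]
At step 6: evicted page 4

Answer: 4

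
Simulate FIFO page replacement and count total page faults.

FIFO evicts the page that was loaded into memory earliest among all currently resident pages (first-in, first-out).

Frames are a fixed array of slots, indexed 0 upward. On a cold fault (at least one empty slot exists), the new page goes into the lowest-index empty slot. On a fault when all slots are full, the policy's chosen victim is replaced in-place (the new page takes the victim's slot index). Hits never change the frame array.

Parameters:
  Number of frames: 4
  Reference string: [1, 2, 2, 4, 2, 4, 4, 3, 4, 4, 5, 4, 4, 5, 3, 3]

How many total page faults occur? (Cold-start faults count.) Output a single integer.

Answer: 5

Derivation:
Step 0: ref 1 → FAULT, frames=[1,-,-,-]
Step 1: ref 2 → FAULT, frames=[1,2,-,-]
Step 2: ref 2 → HIT, frames=[1,2,-,-]
Step 3: ref 4 → FAULT, frames=[1,2,4,-]
Step 4: ref 2 → HIT, frames=[1,2,4,-]
Step 5: ref 4 → HIT, frames=[1,2,4,-]
Step 6: ref 4 → HIT, frames=[1,2,4,-]
Step 7: ref 3 → FAULT, frames=[1,2,4,3]
Step 8: ref 4 → HIT, frames=[1,2,4,3]
Step 9: ref 4 → HIT, frames=[1,2,4,3]
Step 10: ref 5 → FAULT (evict 1), frames=[5,2,4,3]
Step 11: ref 4 → HIT, frames=[5,2,4,3]
Step 12: ref 4 → HIT, frames=[5,2,4,3]
Step 13: ref 5 → HIT, frames=[5,2,4,3]
Step 14: ref 3 → HIT, frames=[5,2,4,3]
Step 15: ref 3 → HIT, frames=[5,2,4,3]
Total faults: 5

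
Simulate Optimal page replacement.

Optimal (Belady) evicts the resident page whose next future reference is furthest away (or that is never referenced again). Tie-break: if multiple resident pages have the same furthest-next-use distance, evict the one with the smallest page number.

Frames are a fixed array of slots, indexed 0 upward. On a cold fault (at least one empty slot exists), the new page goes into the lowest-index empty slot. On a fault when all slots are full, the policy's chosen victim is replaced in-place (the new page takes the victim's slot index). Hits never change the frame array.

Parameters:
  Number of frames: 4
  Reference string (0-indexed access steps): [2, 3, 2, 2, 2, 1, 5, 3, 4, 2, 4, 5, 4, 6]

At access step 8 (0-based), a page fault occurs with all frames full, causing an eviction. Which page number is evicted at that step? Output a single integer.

Step 0: ref 2 -> FAULT, frames=[2,-,-,-]
Step 1: ref 3 -> FAULT, frames=[2,3,-,-]
Step 2: ref 2 -> HIT, frames=[2,3,-,-]
Step 3: ref 2 -> HIT, frames=[2,3,-,-]
Step 4: ref 2 -> HIT, frames=[2,3,-,-]
Step 5: ref 1 -> FAULT, frames=[2,3,1,-]
Step 6: ref 5 -> FAULT, frames=[2,3,1,5]
Step 7: ref 3 -> HIT, frames=[2,3,1,5]
Step 8: ref 4 -> FAULT, evict 1, frames=[2,3,4,5]
At step 8: evicted page 1

Answer: 1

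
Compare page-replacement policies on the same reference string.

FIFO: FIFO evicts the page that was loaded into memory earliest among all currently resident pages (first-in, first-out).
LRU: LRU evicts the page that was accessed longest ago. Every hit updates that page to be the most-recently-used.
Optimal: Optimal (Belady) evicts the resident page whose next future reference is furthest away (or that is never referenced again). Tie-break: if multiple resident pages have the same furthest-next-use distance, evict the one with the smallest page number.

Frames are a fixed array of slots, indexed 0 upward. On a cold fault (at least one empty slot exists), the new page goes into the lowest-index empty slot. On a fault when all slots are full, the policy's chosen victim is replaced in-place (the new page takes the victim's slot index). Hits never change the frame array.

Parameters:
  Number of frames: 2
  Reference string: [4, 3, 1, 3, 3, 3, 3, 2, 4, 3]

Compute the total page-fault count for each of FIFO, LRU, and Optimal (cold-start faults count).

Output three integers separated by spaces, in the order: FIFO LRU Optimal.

--- FIFO ---
  step 0: ref 4 -> FAULT, frames=[4,-] (faults so far: 1)
  step 1: ref 3 -> FAULT, frames=[4,3] (faults so far: 2)
  step 2: ref 1 -> FAULT, evict 4, frames=[1,3] (faults so far: 3)
  step 3: ref 3 -> HIT, frames=[1,3] (faults so far: 3)
  step 4: ref 3 -> HIT, frames=[1,3] (faults so far: 3)
  step 5: ref 3 -> HIT, frames=[1,3] (faults so far: 3)
  step 6: ref 3 -> HIT, frames=[1,3] (faults so far: 3)
  step 7: ref 2 -> FAULT, evict 3, frames=[1,2] (faults so far: 4)
  step 8: ref 4 -> FAULT, evict 1, frames=[4,2] (faults so far: 5)
  step 9: ref 3 -> FAULT, evict 2, frames=[4,3] (faults so far: 6)
  FIFO total faults: 6
--- LRU ---
  step 0: ref 4 -> FAULT, frames=[4,-] (faults so far: 1)
  step 1: ref 3 -> FAULT, frames=[4,3] (faults so far: 2)
  step 2: ref 1 -> FAULT, evict 4, frames=[1,3] (faults so far: 3)
  step 3: ref 3 -> HIT, frames=[1,3] (faults so far: 3)
  step 4: ref 3 -> HIT, frames=[1,3] (faults so far: 3)
  step 5: ref 3 -> HIT, frames=[1,3] (faults so far: 3)
  step 6: ref 3 -> HIT, frames=[1,3] (faults so far: 3)
  step 7: ref 2 -> FAULT, evict 1, frames=[2,3] (faults so far: 4)
  step 8: ref 4 -> FAULT, evict 3, frames=[2,4] (faults so far: 5)
  step 9: ref 3 -> FAULT, evict 2, frames=[3,4] (faults so far: 6)
  LRU total faults: 6
--- Optimal ---
  step 0: ref 4 -> FAULT, frames=[4,-] (faults so far: 1)
  step 1: ref 3 -> FAULT, frames=[4,3] (faults so far: 2)
  step 2: ref 1 -> FAULT, evict 4, frames=[1,3] (faults so far: 3)
  step 3: ref 3 -> HIT, frames=[1,3] (faults so far: 3)
  step 4: ref 3 -> HIT, frames=[1,3] (faults so far: 3)
  step 5: ref 3 -> HIT, frames=[1,3] (faults so far: 3)
  step 6: ref 3 -> HIT, frames=[1,3] (faults so far: 3)
  step 7: ref 2 -> FAULT, evict 1, frames=[2,3] (faults so far: 4)
  step 8: ref 4 -> FAULT, evict 2, frames=[4,3] (faults so far: 5)
  step 9: ref 3 -> HIT, frames=[4,3] (faults so far: 5)
  Optimal total faults: 5

Answer: 6 6 5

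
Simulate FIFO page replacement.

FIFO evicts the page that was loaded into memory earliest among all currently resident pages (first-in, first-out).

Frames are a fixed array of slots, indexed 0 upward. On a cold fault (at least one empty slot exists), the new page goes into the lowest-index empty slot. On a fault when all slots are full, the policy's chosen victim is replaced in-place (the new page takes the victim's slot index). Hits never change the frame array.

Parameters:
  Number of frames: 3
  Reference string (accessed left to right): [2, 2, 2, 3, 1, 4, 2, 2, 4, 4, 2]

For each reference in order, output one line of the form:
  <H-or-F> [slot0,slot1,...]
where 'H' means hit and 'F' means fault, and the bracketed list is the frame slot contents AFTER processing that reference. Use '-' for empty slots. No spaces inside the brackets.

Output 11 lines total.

F [2,-,-]
H [2,-,-]
H [2,-,-]
F [2,3,-]
F [2,3,1]
F [4,3,1]
F [4,2,1]
H [4,2,1]
H [4,2,1]
H [4,2,1]
H [4,2,1]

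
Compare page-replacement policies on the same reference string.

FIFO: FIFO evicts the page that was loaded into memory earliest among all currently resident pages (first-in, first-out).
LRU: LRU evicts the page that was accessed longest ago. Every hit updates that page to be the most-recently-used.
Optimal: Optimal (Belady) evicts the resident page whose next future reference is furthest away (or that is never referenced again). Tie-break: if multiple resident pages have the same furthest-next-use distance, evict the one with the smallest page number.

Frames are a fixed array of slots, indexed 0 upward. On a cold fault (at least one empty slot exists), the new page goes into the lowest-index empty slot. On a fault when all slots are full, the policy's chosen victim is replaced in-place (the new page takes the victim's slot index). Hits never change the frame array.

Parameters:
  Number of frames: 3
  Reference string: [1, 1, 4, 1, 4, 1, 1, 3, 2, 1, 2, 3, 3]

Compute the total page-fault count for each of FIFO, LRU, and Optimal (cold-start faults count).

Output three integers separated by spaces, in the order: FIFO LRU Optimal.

--- FIFO ---
  step 0: ref 1 -> FAULT, frames=[1,-,-] (faults so far: 1)
  step 1: ref 1 -> HIT, frames=[1,-,-] (faults so far: 1)
  step 2: ref 4 -> FAULT, frames=[1,4,-] (faults so far: 2)
  step 3: ref 1 -> HIT, frames=[1,4,-] (faults so far: 2)
  step 4: ref 4 -> HIT, frames=[1,4,-] (faults so far: 2)
  step 5: ref 1 -> HIT, frames=[1,4,-] (faults so far: 2)
  step 6: ref 1 -> HIT, frames=[1,4,-] (faults so far: 2)
  step 7: ref 3 -> FAULT, frames=[1,4,3] (faults so far: 3)
  step 8: ref 2 -> FAULT, evict 1, frames=[2,4,3] (faults so far: 4)
  step 9: ref 1 -> FAULT, evict 4, frames=[2,1,3] (faults so far: 5)
  step 10: ref 2 -> HIT, frames=[2,1,3] (faults so far: 5)
  step 11: ref 3 -> HIT, frames=[2,1,3] (faults so far: 5)
  step 12: ref 3 -> HIT, frames=[2,1,3] (faults so far: 5)
  FIFO total faults: 5
--- LRU ---
  step 0: ref 1 -> FAULT, frames=[1,-,-] (faults so far: 1)
  step 1: ref 1 -> HIT, frames=[1,-,-] (faults so far: 1)
  step 2: ref 4 -> FAULT, frames=[1,4,-] (faults so far: 2)
  step 3: ref 1 -> HIT, frames=[1,4,-] (faults so far: 2)
  step 4: ref 4 -> HIT, frames=[1,4,-] (faults so far: 2)
  step 5: ref 1 -> HIT, frames=[1,4,-] (faults so far: 2)
  step 6: ref 1 -> HIT, frames=[1,4,-] (faults so far: 2)
  step 7: ref 3 -> FAULT, frames=[1,4,3] (faults so far: 3)
  step 8: ref 2 -> FAULT, evict 4, frames=[1,2,3] (faults so far: 4)
  step 9: ref 1 -> HIT, frames=[1,2,3] (faults so far: 4)
  step 10: ref 2 -> HIT, frames=[1,2,3] (faults so far: 4)
  step 11: ref 3 -> HIT, frames=[1,2,3] (faults so far: 4)
  step 12: ref 3 -> HIT, frames=[1,2,3] (faults so far: 4)
  LRU total faults: 4
--- Optimal ---
  step 0: ref 1 -> FAULT, frames=[1,-,-] (faults so far: 1)
  step 1: ref 1 -> HIT, frames=[1,-,-] (faults so far: 1)
  step 2: ref 4 -> FAULT, frames=[1,4,-] (faults so far: 2)
  step 3: ref 1 -> HIT, frames=[1,4,-] (faults so far: 2)
  step 4: ref 4 -> HIT, frames=[1,4,-] (faults so far: 2)
  step 5: ref 1 -> HIT, frames=[1,4,-] (faults so far: 2)
  step 6: ref 1 -> HIT, frames=[1,4,-] (faults so far: 2)
  step 7: ref 3 -> FAULT, frames=[1,4,3] (faults so far: 3)
  step 8: ref 2 -> FAULT, evict 4, frames=[1,2,3] (faults so far: 4)
  step 9: ref 1 -> HIT, frames=[1,2,3] (faults so far: 4)
  step 10: ref 2 -> HIT, frames=[1,2,3] (faults so far: 4)
  step 11: ref 3 -> HIT, frames=[1,2,3] (faults so far: 4)
  step 12: ref 3 -> HIT, frames=[1,2,3] (faults so far: 4)
  Optimal total faults: 4

Answer: 5 4 4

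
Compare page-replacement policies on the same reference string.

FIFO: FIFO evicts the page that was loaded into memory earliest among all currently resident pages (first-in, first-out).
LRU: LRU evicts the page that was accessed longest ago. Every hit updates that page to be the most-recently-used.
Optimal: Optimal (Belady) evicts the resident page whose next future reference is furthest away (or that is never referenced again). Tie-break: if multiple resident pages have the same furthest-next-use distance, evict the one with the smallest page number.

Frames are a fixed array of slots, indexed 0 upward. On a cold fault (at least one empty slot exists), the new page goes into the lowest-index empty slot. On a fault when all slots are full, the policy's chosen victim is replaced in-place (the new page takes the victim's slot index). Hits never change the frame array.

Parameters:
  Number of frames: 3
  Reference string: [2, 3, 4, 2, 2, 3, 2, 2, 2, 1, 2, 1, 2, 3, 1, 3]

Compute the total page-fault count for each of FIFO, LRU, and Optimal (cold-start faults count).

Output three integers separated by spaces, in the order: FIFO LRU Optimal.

--- FIFO ---
  step 0: ref 2 -> FAULT, frames=[2,-,-] (faults so far: 1)
  step 1: ref 3 -> FAULT, frames=[2,3,-] (faults so far: 2)
  step 2: ref 4 -> FAULT, frames=[2,3,4] (faults so far: 3)
  step 3: ref 2 -> HIT, frames=[2,3,4] (faults so far: 3)
  step 4: ref 2 -> HIT, frames=[2,3,4] (faults so far: 3)
  step 5: ref 3 -> HIT, frames=[2,3,4] (faults so far: 3)
  step 6: ref 2 -> HIT, frames=[2,3,4] (faults so far: 3)
  step 7: ref 2 -> HIT, frames=[2,3,4] (faults so far: 3)
  step 8: ref 2 -> HIT, frames=[2,3,4] (faults so far: 3)
  step 9: ref 1 -> FAULT, evict 2, frames=[1,3,4] (faults so far: 4)
  step 10: ref 2 -> FAULT, evict 3, frames=[1,2,4] (faults so far: 5)
  step 11: ref 1 -> HIT, frames=[1,2,4] (faults so far: 5)
  step 12: ref 2 -> HIT, frames=[1,2,4] (faults so far: 5)
  step 13: ref 3 -> FAULT, evict 4, frames=[1,2,3] (faults so far: 6)
  step 14: ref 1 -> HIT, frames=[1,2,3] (faults so far: 6)
  step 15: ref 3 -> HIT, frames=[1,2,3] (faults so far: 6)
  FIFO total faults: 6
--- LRU ---
  step 0: ref 2 -> FAULT, frames=[2,-,-] (faults so far: 1)
  step 1: ref 3 -> FAULT, frames=[2,3,-] (faults so far: 2)
  step 2: ref 4 -> FAULT, frames=[2,3,4] (faults so far: 3)
  step 3: ref 2 -> HIT, frames=[2,3,4] (faults so far: 3)
  step 4: ref 2 -> HIT, frames=[2,3,4] (faults so far: 3)
  step 5: ref 3 -> HIT, frames=[2,3,4] (faults so far: 3)
  step 6: ref 2 -> HIT, frames=[2,3,4] (faults so far: 3)
  step 7: ref 2 -> HIT, frames=[2,3,4] (faults so far: 3)
  step 8: ref 2 -> HIT, frames=[2,3,4] (faults so far: 3)
  step 9: ref 1 -> FAULT, evict 4, frames=[2,3,1] (faults so far: 4)
  step 10: ref 2 -> HIT, frames=[2,3,1] (faults so far: 4)
  step 11: ref 1 -> HIT, frames=[2,3,1] (faults so far: 4)
  step 12: ref 2 -> HIT, frames=[2,3,1] (faults so far: 4)
  step 13: ref 3 -> HIT, frames=[2,3,1] (faults so far: 4)
  step 14: ref 1 -> HIT, frames=[2,3,1] (faults so far: 4)
  step 15: ref 3 -> HIT, frames=[2,3,1] (faults so far: 4)
  LRU total faults: 4
--- Optimal ---
  step 0: ref 2 -> FAULT, frames=[2,-,-] (faults so far: 1)
  step 1: ref 3 -> FAULT, frames=[2,3,-] (faults so far: 2)
  step 2: ref 4 -> FAULT, frames=[2,3,4] (faults so far: 3)
  step 3: ref 2 -> HIT, frames=[2,3,4] (faults so far: 3)
  step 4: ref 2 -> HIT, frames=[2,3,4] (faults so far: 3)
  step 5: ref 3 -> HIT, frames=[2,3,4] (faults so far: 3)
  step 6: ref 2 -> HIT, frames=[2,3,4] (faults so far: 3)
  step 7: ref 2 -> HIT, frames=[2,3,4] (faults so far: 3)
  step 8: ref 2 -> HIT, frames=[2,3,4] (faults so far: 3)
  step 9: ref 1 -> FAULT, evict 4, frames=[2,3,1] (faults so far: 4)
  step 10: ref 2 -> HIT, frames=[2,3,1] (faults so far: 4)
  step 11: ref 1 -> HIT, frames=[2,3,1] (faults so far: 4)
  step 12: ref 2 -> HIT, frames=[2,3,1] (faults so far: 4)
  step 13: ref 3 -> HIT, frames=[2,3,1] (faults so far: 4)
  step 14: ref 1 -> HIT, frames=[2,3,1] (faults so far: 4)
  step 15: ref 3 -> HIT, frames=[2,3,1] (faults so far: 4)
  Optimal total faults: 4

Answer: 6 4 4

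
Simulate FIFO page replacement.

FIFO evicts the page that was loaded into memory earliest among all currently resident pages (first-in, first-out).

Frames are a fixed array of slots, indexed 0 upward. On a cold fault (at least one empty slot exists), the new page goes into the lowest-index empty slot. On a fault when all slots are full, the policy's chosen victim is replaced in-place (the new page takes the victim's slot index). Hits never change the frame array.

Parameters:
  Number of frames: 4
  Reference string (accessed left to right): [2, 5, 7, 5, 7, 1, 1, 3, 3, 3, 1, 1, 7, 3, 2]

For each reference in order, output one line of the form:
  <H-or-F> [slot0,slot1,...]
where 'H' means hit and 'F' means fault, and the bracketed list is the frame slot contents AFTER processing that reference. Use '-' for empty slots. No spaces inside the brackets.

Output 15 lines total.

F [2,-,-,-]
F [2,5,-,-]
F [2,5,7,-]
H [2,5,7,-]
H [2,5,7,-]
F [2,5,7,1]
H [2,5,7,1]
F [3,5,7,1]
H [3,5,7,1]
H [3,5,7,1]
H [3,5,7,1]
H [3,5,7,1]
H [3,5,7,1]
H [3,5,7,1]
F [3,2,7,1]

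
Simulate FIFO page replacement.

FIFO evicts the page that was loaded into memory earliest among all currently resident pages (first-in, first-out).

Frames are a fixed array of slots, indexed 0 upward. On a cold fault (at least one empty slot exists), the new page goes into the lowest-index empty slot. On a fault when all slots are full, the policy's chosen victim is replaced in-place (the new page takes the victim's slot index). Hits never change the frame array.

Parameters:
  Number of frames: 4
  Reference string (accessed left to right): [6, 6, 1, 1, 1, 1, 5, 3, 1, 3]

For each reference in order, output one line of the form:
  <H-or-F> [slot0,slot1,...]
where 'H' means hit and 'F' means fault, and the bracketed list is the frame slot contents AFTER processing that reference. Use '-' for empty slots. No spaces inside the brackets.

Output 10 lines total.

F [6,-,-,-]
H [6,-,-,-]
F [6,1,-,-]
H [6,1,-,-]
H [6,1,-,-]
H [6,1,-,-]
F [6,1,5,-]
F [6,1,5,3]
H [6,1,5,3]
H [6,1,5,3]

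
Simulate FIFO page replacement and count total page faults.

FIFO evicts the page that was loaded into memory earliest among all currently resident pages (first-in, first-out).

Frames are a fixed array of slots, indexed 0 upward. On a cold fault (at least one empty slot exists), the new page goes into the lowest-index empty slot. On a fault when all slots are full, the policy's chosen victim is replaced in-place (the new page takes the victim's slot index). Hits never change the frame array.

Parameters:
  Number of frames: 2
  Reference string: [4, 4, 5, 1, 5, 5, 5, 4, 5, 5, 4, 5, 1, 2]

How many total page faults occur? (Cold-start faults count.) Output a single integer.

Answer: 7

Derivation:
Step 0: ref 4 → FAULT, frames=[4,-]
Step 1: ref 4 → HIT, frames=[4,-]
Step 2: ref 5 → FAULT, frames=[4,5]
Step 3: ref 1 → FAULT (evict 4), frames=[1,5]
Step 4: ref 5 → HIT, frames=[1,5]
Step 5: ref 5 → HIT, frames=[1,5]
Step 6: ref 5 → HIT, frames=[1,5]
Step 7: ref 4 → FAULT (evict 5), frames=[1,4]
Step 8: ref 5 → FAULT (evict 1), frames=[5,4]
Step 9: ref 5 → HIT, frames=[5,4]
Step 10: ref 4 → HIT, frames=[5,4]
Step 11: ref 5 → HIT, frames=[5,4]
Step 12: ref 1 → FAULT (evict 4), frames=[5,1]
Step 13: ref 2 → FAULT (evict 5), frames=[2,1]
Total faults: 7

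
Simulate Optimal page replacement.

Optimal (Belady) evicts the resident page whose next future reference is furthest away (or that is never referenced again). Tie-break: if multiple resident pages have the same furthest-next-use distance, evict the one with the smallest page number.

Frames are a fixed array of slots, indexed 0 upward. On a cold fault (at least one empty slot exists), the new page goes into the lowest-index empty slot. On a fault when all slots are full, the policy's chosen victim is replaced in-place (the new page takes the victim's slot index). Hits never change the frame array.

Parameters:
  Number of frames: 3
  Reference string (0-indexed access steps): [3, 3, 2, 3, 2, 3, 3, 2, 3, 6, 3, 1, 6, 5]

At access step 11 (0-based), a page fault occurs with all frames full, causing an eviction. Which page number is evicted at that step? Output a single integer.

Answer: 2

Derivation:
Step 0: ref 3 -> FAULT, frames=[3,-,-]
Step 1: ref 3 -> HIT, frames=[3,-,-]
Step 2: ref 2 -> FAULT, frames=[3,2,-]
Step 3: ref 3 -> HIT, frames=[3,2,-]
Step 4: ref 2 -> HIT, frames=[3,2,-]
Step 5: ref 3 -> HIT, frames=[3,2,-]
Step 6: ref 3 -> HIT, frames=[3,2,-]
Step 7: ref 2 -> HIT, frames=[3,2,-]
Step 8: ref 3 -> HIT, frames=[3,2,-]
Step 9: ref 6 -> FAULT, frames=[3,2,6]
Step 10: ref 3 -> HIT, frames=[3,2,6]
Step 11: ref 1 -> FAULT, evict 2, frames=[3,1,6]
At step 11: evicted page 2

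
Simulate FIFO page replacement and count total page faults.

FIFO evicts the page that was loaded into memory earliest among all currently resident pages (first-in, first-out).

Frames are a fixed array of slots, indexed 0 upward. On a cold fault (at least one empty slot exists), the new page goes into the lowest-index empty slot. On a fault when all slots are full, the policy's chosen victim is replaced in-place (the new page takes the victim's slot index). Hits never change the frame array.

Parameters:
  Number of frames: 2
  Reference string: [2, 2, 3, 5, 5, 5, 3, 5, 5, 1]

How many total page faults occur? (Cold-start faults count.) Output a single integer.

Step 0: ref 2 → FAULT, frames=[2,-]
Step 1: ref 2 → HIT, frames=[2,-]
Step 2: ref 3 → FAULT, frames=[2,3]
Step 3: ref 5 → FAULT (evict 2), frames=[5,3]
Step 4: ref 5 → HIT, frames=[5,3]
Step 5: ref 5 → HIT, frames=[5,3]
Step 6: ref 3 → HIT, frames=[5,3]
Step 7: ref 5 → HIT, frames=[5,3]
Step 8: ref 5 → HIT, frames=[5,3]
Step 9: ref 1 → FAULT (evict 3), frames=[5,1]
Total faults: 4

Answer: 4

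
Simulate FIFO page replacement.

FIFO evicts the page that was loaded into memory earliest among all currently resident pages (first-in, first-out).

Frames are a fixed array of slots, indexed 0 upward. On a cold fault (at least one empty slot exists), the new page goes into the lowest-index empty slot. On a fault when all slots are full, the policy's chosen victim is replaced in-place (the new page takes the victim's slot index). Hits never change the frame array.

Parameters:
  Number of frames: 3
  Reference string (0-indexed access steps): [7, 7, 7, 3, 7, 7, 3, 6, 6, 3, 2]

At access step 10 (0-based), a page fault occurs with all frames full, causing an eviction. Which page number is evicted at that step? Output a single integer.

Answer: 7

Derivation:
Step 0: ref 7 -> FAULT, frames=[7,-,-]
Step 1: ref 7 -> HIT, frames=[7,-,-]
Step 2: ref 7 -> HIT, frames=[7,-,-]
Step 3: ref 3 -> FAULT, frames=[7,3,-]
Step 4: ref 7 -> HIT, frames=[7,3,-]
Step 5: ref 7 -> HIT, frames=[7,3,-]
Step 6: ref 3 -> HIT, frames=[7,3,-]
Step 7: ref 6 -> FAULT, frames=[7,3,6]
Step 8: ref 6 -> HIT, frames=[7,3,6]
Step 9: ref 3 -> HIT, frames=[7,3,6]
Step 10: ref 2 -> FAULT, evict 7, frames=[2,3,6]
At step 10: evicted page 7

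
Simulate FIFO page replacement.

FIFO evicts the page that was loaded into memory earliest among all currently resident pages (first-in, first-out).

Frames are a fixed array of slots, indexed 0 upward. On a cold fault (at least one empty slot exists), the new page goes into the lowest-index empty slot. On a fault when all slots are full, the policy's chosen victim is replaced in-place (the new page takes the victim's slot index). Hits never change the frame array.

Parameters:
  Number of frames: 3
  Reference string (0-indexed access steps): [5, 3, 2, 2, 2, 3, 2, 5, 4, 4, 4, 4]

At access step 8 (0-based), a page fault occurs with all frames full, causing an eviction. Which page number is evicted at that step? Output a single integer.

Answer: 5

Derivation:
Step 0: ref 5 -> FAULT, frames=[5,-,-]
Step 1: ref 3 -> FAULT, frames=[5,3,-]
Step 2: ref 2 -> FAULT, frames=[5,3,2]
Step 3: ref 2 -> HIT, frames=[5,3,2]
Step 4: ref 2 -> HIT, frames=[5,3,2]
Step 5: ref 3 -> HIT, frames=[5,3,2]
Step 6: ref 2 -> HIT, frames=[5,3,2]
Step 7: ref 5 -> HIT, frames=[5,3,2]
Step 8: ref 4 -> FAULT, evict 5, frames=[4,3,2]
At step 8: evicted page 5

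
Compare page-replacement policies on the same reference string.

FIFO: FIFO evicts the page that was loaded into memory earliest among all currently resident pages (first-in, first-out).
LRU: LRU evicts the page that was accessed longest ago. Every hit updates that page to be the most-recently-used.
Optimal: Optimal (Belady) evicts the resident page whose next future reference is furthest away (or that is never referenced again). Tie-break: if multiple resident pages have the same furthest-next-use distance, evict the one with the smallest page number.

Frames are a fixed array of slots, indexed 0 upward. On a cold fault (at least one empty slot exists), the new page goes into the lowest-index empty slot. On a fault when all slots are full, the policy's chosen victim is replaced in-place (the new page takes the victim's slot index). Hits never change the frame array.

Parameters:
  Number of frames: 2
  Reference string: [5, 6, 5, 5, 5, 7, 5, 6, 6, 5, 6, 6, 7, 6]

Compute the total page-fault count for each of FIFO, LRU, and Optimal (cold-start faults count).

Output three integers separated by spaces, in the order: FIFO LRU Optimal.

Answer: 6 5 5

Derivation:
--- FIFO ---
  step 0: ref 5 -> FAULT, frames=[5,-] (faults so far: 1)
  step 1: ref 6 -> FAULT, frames=[5,6] (faults so far: 2)
  step 2: ref 5 -> HIT, frames=[5,6] (faults so far: 2)
  step 3: ref 5 -> HIT, frames=[5,6] (faults so far: 2)
  step 4: ref 5 -> HIT, frames=[5,6] (faults so far: 2)
  step 5: ref 7 -> FAULT, evict 5, frames=[7,6] (faults so far: 3)
  step 6: ref 5 -> FAULT, evict 6, frames=[7,5] (faults so far: 4)
  step 7: ref 6 -> FAULT, evict 7, frames=[6,5] (faults so far: 5)
  step 8: ref 6 -> HIT, frames=[6,5] (faults so far: 5)
  step 9: ref 5 -> HIT, frames=[6,5] (faults so far: 5)
  step 10: ref 6 -> HIT, frames=[6,5] (faults so far: 5)
  step 11: ref 6 -> HIT, frames=[6,5] (faults so far: 5)
  step 12: ref 7 -> FAULT, evict 5, frames=[6,7] (faults so far: 6)
  step 13: ref 6 -> HIT, frames=[6,7] (faults so far: 6)
  FIFO total faults: 6
--- LRU ---
  step 0: ref 5 -> FAULT, frames=[5,-] (faults so far: 1)
  step 1: ref 6 -> FAULT, frames=[5,6] (faults so far: 2)
  step 2: ref 5 -> HIT, frames=[5,6] (faults so far: 2)
  step 3: ref 5 -> HIT, frames=[5,6] (faults so far: 2)
  step 4: ref 5 -> HIT, frames=[5,6] (faults so far: 2)
  step 5: ref 7 -> FAULT, evict 6, frames=[5,7] (faults so far: 3)
  step 6: ref 5 -> HIT, frames=[5,7] (faults so far: 3)
  step 7: ref 6 -> FAULT, evict 7, frames=[5,6] (faults so far: 4)
  step 8: ref 6 -> HIT, frames=[5,6] (faults so far: 4)
  step 9: ref 5 -> HIT, frames=[5,6] (faults so far: 4)
  step 10: ref 6 -> HIT, frames=[5,6] (faults so far: 4)
  step 11: ref 6 -> HIT, frames=[5,6] (faults so far: 4)
  step 12: ref 7 -> FAULT, evict 5, frames=[7,6] (faults so far: 5)
  step 13: ref 6 -> HIT, frames=[7,6] (faults so far: 5)
  LRU total faults: 5
--- Optimal ---
  step 0: ref 5 -> FAULT, frames=[5,-] (faults so far: 1)
  step 1: ref 6 -> FAULT, frames=[5,6] (faults so far: 2)
  step 2: ref 5 -> HIT, frames=[5,6] (faults so far: 2)
  step 3: ref 5 -> HIT, frames=[5,6] (faults so far: 2)
  step 4: ref 5 -> HIT, frames=[5,6] (faults so far: 2)
  step 5: ref 7 -> FAULT, evict 6, frames=[5,7] (faults so far: 3)
  step 6: ref 5 -> HIT, frames=[5,7] (faults so far: 3)
  step 7: ref 6 -> FAULT, evict 7, frames=[5,6] (faults so far: 4)
  step 8: ref 6 -> HIT, frames=[5,6] (faults so far: 4)
  step 9: ref 5 -> HIT, frames=[5,6] (faults so far: 4)
  step 10: ref 6 -> HIT, frames=[5,6] (faults so far: 4)
  step 11: ref 6 -> HIT, frames=[5,6] (faults so far: 4)
  step 12: ref 7 -> FAULT, evict 5, frames=[7,6] (faults so far: 5)
  step 13: ref 6 -> HIT, frames=[7,6] (faults so far: 5)
  Optimal total faults: 5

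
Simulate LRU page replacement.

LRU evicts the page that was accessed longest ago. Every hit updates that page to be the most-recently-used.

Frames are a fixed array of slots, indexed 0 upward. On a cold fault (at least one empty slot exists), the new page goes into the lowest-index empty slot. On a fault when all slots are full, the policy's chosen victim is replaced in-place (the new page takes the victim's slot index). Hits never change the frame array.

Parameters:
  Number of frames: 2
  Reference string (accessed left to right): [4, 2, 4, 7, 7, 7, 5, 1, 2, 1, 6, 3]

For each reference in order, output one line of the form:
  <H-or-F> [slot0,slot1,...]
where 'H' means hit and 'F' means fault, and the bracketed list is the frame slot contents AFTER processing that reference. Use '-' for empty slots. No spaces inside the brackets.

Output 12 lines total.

F [4,-]
F [4,2]
H [4,2]
F [4,7]
H [4,7]
H [4,7]
F [5,7]
F [5,1]
F [2,1]
H [2,1]
F [6,1]
F [6,3]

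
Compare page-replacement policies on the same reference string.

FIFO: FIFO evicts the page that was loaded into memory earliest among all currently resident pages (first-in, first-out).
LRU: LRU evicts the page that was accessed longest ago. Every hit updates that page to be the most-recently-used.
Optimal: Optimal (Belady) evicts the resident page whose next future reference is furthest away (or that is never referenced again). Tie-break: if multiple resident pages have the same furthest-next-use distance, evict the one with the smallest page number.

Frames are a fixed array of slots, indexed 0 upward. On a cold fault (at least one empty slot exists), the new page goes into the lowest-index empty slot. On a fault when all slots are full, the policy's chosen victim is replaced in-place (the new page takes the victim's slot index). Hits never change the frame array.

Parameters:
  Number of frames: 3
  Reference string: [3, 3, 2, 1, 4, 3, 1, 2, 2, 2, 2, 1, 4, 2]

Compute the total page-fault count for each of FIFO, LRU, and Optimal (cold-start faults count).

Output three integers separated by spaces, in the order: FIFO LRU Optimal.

Answer: 8 7 5

Derivation:
--- FIFO ---
  step 0: ref 3 -> FAULT, frames=[3,-,-] (faults so far: 1)
  step 1: ref 3 -> HIT, frames=[3,-,-] (faults so far: 1)
  step 2: ref 2 -> FAULT, frames=[3,2,-] (faults so far: 2)
  step 3: ref 1 -> FAULT, frames=[3,2,1] (faults so far: 3)
  step 4: ref 4 -> FAULT, evict 3, frames=[4,2,1] (faults so far: 4)
  step 5: ref 3 -> FAULT, evict 2, frames=[4,3,1] (faults so far: 5)
  step 6: ref 1 -> HIT, frames=[4,3,1] (faults so far: 5)
  step 7: ref 2 -> FAULT, evict 1, frames=[4,3,2] (faults so far: 6)
  step 8: ref 2 -> HIT, frames=[4,3,2] (faults so far: 6)
  step 9: ref 2 -> HIT, frames=[4,3,2] (faults so far: 6)
  step 10: ref 2 -> HIT, frames=[4,3,2] (faults so far: 6)
  step 11: ref 1 -> FAULT, evict 4, frames=[1,3,2] (faults so far: 7)
  step 12: ref 4 -> FAULT, evict 3, frames=[1,4,2] (faults so far: 8)
  step 13: ref 2 -> HIT, frames=[1,4,2] (faults so far: 8)
  FIFO total faults: 8
--- LRU ---
  step 0: ref 3 -> FAULT, frames=[3,-,-] (faults so far: 1)
  step 1: ref 3 -> HIT, frames=[3,-,-] (faults so far: 1)
  step 2: ref 2 -> FAULT, frames=[3,2,-] (faults so far: 2)
  step 3: ref 1 -> FAULT, frames=[3,2,1] (faults so far: 3)
  step 4: ref 4 -> FAULT, evict 3, frames=[4,2,1] (faults so far: 4)
  step 5: ref 3 -> FAULT, evict 2, frames=[4,3,1] (faults so far: 5)
  step 6: ref 1 -> HIT, frames=[4,3,1] (faults so far: 5)
  step 7: ref 2 -> FAULT, evict 4, frames=[2,3,1] (faults so far: 6)
  step 8: ref 2 -> HIT, frames=[2,3,1] (faults so far: 6)
  step 9: ref 2 -> HIT, frames=[2,3,1] (faults so far: 6)
  step 10: ref 2 -> HIT, frames=[2,3,1] (faults so far: 6)
  step 11: ref 1 -> HIT, frames=[2,3,1] (faults so far: 6)
  step 12: ref 4 -> FAULT, evict 3, frames=[2,4,1] (faults so far: 7)
  step 13: ref 2 -> HIT, frames=[2,4,1] (faults so far: 7)
  LRU total faults: 7
--- Optimal ---
  step 0: ref 3 -> FAULT, frames=[3,-,-] (faults so far: 1)
  step 1: ref 3 -> HIT, frames=[3,-,-] (faults so far: 1)
  step 2: ref 2 -> FAULT, frames=[3,2,-] (faults so far: 2)
  step 3: ref 1 -> FAULT, frames=[3,2,1] (faults so far: 3)
  step 4: ref 4 -> FAULT, evict 2, frames=[3,4,1] (faults so far: 4)
  step 5: ref 3 -> HIT, frames=[3,4,1] (faults so far: 4)
  step 6: ref 1 -> HIT, frames=[3,4,1] (faults so far: 4)
  step 7: ref 2 -> FAULT, evict 3, frames=[2,4,1] (faults so far: 5)
  step 8: ref 2 -> HIT, frames=[2,4,1] (faults so far: 5)
  step 9: ref 2 -> HIT, frames=[2,4,1] (faults so far: 5)
  step 10: ref 2 -> HIT, frames=[2,4,1] (faults so far: 5)
  step 11: ref 1 -> HIT, frames=[2,4,1] (faults so far: 5)
  step 12: ref 4 -> HIT, frames=[2,4,1] (faults so far: 5)
  step 13: ref 2 -> HIT, frames=[2,4,1] (faults so far: 5)
  Optimal total faults: 5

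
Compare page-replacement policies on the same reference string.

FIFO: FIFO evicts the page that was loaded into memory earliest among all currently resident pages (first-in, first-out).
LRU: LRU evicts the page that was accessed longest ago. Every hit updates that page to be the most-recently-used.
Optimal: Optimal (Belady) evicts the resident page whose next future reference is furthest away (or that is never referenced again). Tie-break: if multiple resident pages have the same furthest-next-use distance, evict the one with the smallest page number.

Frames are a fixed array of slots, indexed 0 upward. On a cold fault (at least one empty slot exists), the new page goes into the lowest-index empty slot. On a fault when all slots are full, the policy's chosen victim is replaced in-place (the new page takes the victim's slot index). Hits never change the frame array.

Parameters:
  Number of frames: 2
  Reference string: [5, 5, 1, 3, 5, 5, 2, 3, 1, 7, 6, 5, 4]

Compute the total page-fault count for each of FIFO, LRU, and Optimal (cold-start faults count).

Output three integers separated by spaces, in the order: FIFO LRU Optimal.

--- FIFO ---
  step 0: ref 5 -> FAULT, frames=[5,-] (faults so far: 1)
  step 1: ref 5 -> HIT, frames=[5,-] (faults so far: 1)
  step 2: ref 1 -> FAULT, frames=[5,1] (faults so far: 2)
  step 3: ref 3 -> FAULT, evict 5, frames=[3,1] (faults so far: 3)
  step 4: ref 5 -> FAULT, evict 1, frames=[3,5] (faults so far: 4)
  step 5: ref 5 -> HIT, frames=[3,5] (faults so far: 4)
  step 6: ref 2 -> FAULT, evict 3, frames=[2,5] (faults so far: 5)
  step 7: ref 3 -> FAULT, evict 5, frames=[2,3] (faults so far: 6)
  step 8: ref 1 -> FAULT, evict 2, frames=[1,3] (faults so far: 7)
  step 9: ref 7 -> FAULT, evict 3, frames=[1,7] (faults so far: 8)
  step 10: ref 6 -> FAULT, evict 1, frames=[6,7] (faults so far: 9)
  step 11: ref 5 -> FAULT, evict 7, frames=[6,5] (faults so far: 10)
  step 12: ref 4 -> FAULT, evict 6, frames=[4,5] (faults so far: 11)
  FIFO total faults: 11
--- LRU ---
  step 0: ref 5 -> FAULT, frames=[5,-] (faults so far: 1)
  step 1: ref 5 -> HIT, frames=[5,-] (faults so far: 1)
  step 2: ref 1 -> FAULT, frames=[5,1] (faults so far: 2)
  step 3: ref 3 -> FAULT, evict 5, frames=[3,1] (faults so far: 3)
  step 4: ref 5 -> FAULT, evict 1, frames=[3,5] (faults so far: 4)
  step 5: ref 5 -> HIT, frames=[3,5] (faults so far: 4)
  step 6: ref 2 -> FAULT, evict 3, frames=[2,5] (faults so far: 5)
  step 7: ref 3 -> FAULT, evict 5, frames=[2,3] (faults so far: 6)
  step 8: ref 1 -> FAULT, evict 2, frames=[1,3] (faults so far: 7)
  step 9: ref 7 -> FAULT, evict 3, frames=[1,7] (faults so far: 8)
  step 10: ref 6 -> FAULT, evict 1, frames=[6,7] (faults so far: 9)
  step 11: ref 5 -> FAULT, evict 7, frames=[6,5] (faults so far: 10)
  step 12: ref 4 -> FAULT, evict 6, frames=[4,5] (faults so far: 11)
  LRU total faults: 11
--- Optimal ---
  step 0: ref 5 -> FAULT, frames=[5,-] (faults so far: 1)
  step 1: ref 5 -> HIT, frames=[5,-] (faults so far: 1)
  step 2: ref 1 -> FAULT, frames=[5,1] (faults so far: 2)
  step 3: ref 3 -> FAULT, evict 1, frames=[5,3] (faults so far: 3)
  step 4: ref 5 -> HIT, frames=[5,3] (faults so far: 3)
  step 5: ref 5 -> HIT, frames=[5,3] (faults so far: 3)
  step 6: ref 2 -> FAULT, evict 5, frames=[2,3] (faults so far: 4)
  step 7: ref 3 -> HIT, frames=[2,3] (faults so far: 4)
  step 8: ref 1 -> FAULT, evict 2, frames=[1,3] (faults so far: 5)
  step 9: ref 7 -> FAULT, evict 1, frames=[7,3] (faults so far: 6)
  step 10: ref 6 -> FAULT, evict 3, frames=[7,6] (faults so far: 7)
  step 11: ref 5 -> FAULT, evict 6, frames=[7,5] (faults so far: 8)
  step 12: ref 4 -> FAULT, evict 5, frames=[7,4] (faults so far: 9)
  Optimal total faults: 9

Answer: 11 11 9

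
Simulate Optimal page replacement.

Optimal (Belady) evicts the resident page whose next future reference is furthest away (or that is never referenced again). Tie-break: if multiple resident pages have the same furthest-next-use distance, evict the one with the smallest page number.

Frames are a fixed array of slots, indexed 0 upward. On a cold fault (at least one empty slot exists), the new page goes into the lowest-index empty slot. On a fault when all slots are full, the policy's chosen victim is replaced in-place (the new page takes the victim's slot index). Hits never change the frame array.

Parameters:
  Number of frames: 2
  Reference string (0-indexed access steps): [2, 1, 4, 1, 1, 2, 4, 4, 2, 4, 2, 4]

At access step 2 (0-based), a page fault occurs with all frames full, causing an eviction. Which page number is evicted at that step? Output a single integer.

Answer: 2

Derivation:
Step 0: ref 2 -> FAULT, frames=[2,-]
Step 1: ref 1 -> FAULT, frames=[2,1]
Step 2: ref 4 -> FAULT, evict 2, frames=[4,1]
At step 2: evicted page 2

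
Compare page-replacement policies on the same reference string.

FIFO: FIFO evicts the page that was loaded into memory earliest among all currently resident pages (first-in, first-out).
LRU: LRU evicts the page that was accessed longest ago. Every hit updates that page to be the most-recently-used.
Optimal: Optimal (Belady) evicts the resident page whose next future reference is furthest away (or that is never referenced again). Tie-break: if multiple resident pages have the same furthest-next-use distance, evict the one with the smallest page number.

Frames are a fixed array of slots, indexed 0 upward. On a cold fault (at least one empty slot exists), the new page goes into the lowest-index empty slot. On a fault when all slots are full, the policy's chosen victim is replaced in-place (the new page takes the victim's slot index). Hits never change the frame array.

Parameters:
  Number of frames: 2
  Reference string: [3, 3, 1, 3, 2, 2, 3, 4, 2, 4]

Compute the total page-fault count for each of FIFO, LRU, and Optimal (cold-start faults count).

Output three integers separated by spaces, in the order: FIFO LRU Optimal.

Answer: 6 5 4

Derivation:
--- FIFO ---
  step 0: ref 3 -> FAULT, frames=[3,-] (faults so far: 1)
  step 1: ref 3 -> HIT, frames=[3,-] (faults so far: 1)
  step 2: ref 1 -> FAULT, frames=[3,1] (faults so far: 2)
  step 3: ref 3 -> HIT, frames=[3,1] (faults so far: 2)
  step 4: ref 2 -> FAULT, evict 3, frames=[2,1] (faults so far: 3)
  step 5: ref 2 -> HIT, frames=[2,1] (faults so far: 3)
  step 6: ref 3 -> FAULT, evict 1, frames=[2,3] (faults so far: 4)
  step 7: ref 4 -> FAULT, evict 2, frames=[4,3] (faults so far: 5)
  step 8: ref 2 -> FAULT, evict 3, frames=[4,2] (faults so far: 6)
  step 9: ref 4 -> HIT, frames=[4,2] (faults so far: 6)
  FIFO total faults: 6
--- LRU ---
  step 0: ref 3 -> FAULT, frames=[3,-] (faults so far: 1)
  step 1: ref 3 -> HIT, frames=[3,-] (faults so far: 1)
  step 2: ref 1 -> FAULT, frames=[3,1] (faults so far: 2)
  step 3: ref 3 -> HIT, frames=[3,1] (faults so far: 2)
  step 4: ref 2 -> FAULT, evict 1, frames=[3,2] (faults so far: 3)
  step 5: ref 2 -> HIT, frames=[3,2] (faults so far: 3)
  step 6: ref 3 -> HIT, frames=[3,2] (faults so far: 3)
  step 7: ref 4 -> FAULT, evict 2, frames=[3,4] (faults so far: 4)
  step 8: ref 2 -> FAULT, evict 3, frames=[2,4] (faults so far: 5)
  step 9: ref 4 -> HIT, frames=[2,4] (faults so far: 5)
  LRU total faults: 5
--- Optimal ---
  step 0: ref 3 -> FAULT, frames=[3,-] (faults so far: 1)
  step 1: ref 3 -> HIT, frames=[3,-] (faults so far: 1)
  step 2: ref 1 -> FAULT, frames=[3,1] (faults so far: 2)
  step 3: ref 3 -> HIT, frames=[3,1] (faults so far: 2)
  step 4: ref 2 -> FAULT, evict 1, frames=[3,2] (faults so far: 3)
  step 5: ref 2 -> HIT, frames=[3,2] (faults so far: 3)
  step 6: ref 3 -> HIT, frames=[3,2] (faults so far: 3)
  step 7: ref 4 -> FAULT, evict 3, frames=[4,2] (faults so far: 4)
  step 8: ref 2 -> HIT, frames=[4,2] (faults so far: 4)
  step 9: ref 4 -> HIT, frames=[4,2] (faults so far: 4)
  Optimal total faults: 4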